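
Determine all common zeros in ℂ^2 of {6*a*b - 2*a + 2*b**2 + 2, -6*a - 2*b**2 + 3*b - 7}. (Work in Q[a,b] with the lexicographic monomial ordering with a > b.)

Compute a lex Gröbner basis by Buchberger's algorithm.
f_1 = 6*a*b - 2*a + 2*b**2 + 2, LT = a*b.
f_2 = -6*a - 2*b**2 + 3*b - 7, LT = a.

S(f_1,f_2): lcm = a*b. S = -1/3*a - 1/3*b**3 + 5/6*b**2 - 7/6*b + 1/3.
  leading term a: subtract (1/18)·f_2 from -1/3*a - 1/3*b**3 + 5/6*b**2 - 7/6*b + 1/3 → -1/3*b**3 + 17/18*b**2 - 4/3*b + 13/18
  leading term b**3: no divisor's leading term divides it; move -1/3*b**3 to the remainder.
  leading term b**2: no divisor's leading term divides it; move 17/18*b**2 to the remainder.
  leading term b: no divisor's leading term divides it; move -4/3*b to the remainder.
  leading term 1: no divisor's leading term divides it; move 13/18 to the remainder.
  remainder -1/3*b**3 + 17/18*b**2 - 4/3*b + 13/18 ≠ 0; add h_3 = -1/3*b**3 + 17/18*b**2 - 4/3*b + 13/18 to the basis.

S(f_1,h_3): lcm = a*b**3. S = 5/2*a*b**2 - 4*a*b + 13/6*a + 1/3*b**4 + 1/3*b**2.
  leading term a*b**2: subtract (5/12*b)·f_1 from 5/2*a*b**2 - 4*a*b + 13/6*a + 1/3*b**4 + 1/3*b**2 → -19/6*a*b + 13/6*a + 1/3*b**4 - 5/6*b**3 + 1/3*b**2 - 5/6*b
  leading term a*b: subtract (-19/36)·f_1 from -19/6*a*b + 13/6*a + 1/3*b**4 - 5/6*b**3 + 1/3*b**2 - 5/6*b → 10/9*a + 1/3*b**4 - 5/6*b**3 + 25/18*b**2 - 5/6*b + 19/18
  leading term a: subtract (-5/27)·f_2 from 10/9*a + 1/3*b**4 - 5/6*b**3 + 25/18*b**2 - 5/6*b + 19/18 → 1/3*b**4 - 5/6*b**3 + 55/54*b**2 - 5/18*b - 13/54
  leading term b**4: subtract (-b)·h_3 from 1/3*b**4 - 5/6*b**3 + 55/54*b**2 - 5/18*b - 13/54 → 1/9*b**3 - 17/54*b**2 + 4/9*b - 13/54
  leading term b**3: subtract (-1/3)·h_3 from 1/9*b**3 - 17/54*b**2 + 4/9*b - 13/54 → 0
  remainder 0.

S(f_2,h_3): leading monomials are coprime, so the S-polynomial reduces to 0 (Buchberger's first criterion).
Every S-polynomial of the final basis reduces to 0, so we have a Gröbner basis.
Inter-reduce: drop elements whose leading term is divisible by another's, tail-reduce, and make monic.
Reduced Gröbner basis: {a + 1/3*b**2 - 1/2*b + 7/6, b**3 - 17/6*b**2 + 4*b - 13/6}.

Since the basis is lex-ordered, b**3 - 17/6*b**2 + 4*b - 13/6 is univariate in b. Its roots are {1, 11/12 - sqrt(191)*I/12, 11/12 + sqrt(191)*I/12}. Back-substituting each root into the other basis elements fixes the other coordinates.
  b = 1: the earlier basis element becomes a + 1 = 0, giving a = -1 — point (-1, 1).
  b = 11/12 - sqrt(191)*I/12: the earlier basis element becomes a + 59/108 - sqrt(191)*I/108 = 0, giving a = -59/108 + sqrt(191)*I/108 — point (-59/108 + sqrt(191)*I/108, 11/12 - sqrt(191)*I/12).
  b = 11/12 + sqrt(191)*I/12: the earlier basis element becomes a + 59/108 + sqrt(191)*I/108 = 0, giving a = -59/108 - sqrt(191)*I/108 — point (-59/108 - sqrt(191)*I/108, 11/12 + sqrt(191)*I/12).
This is the nonlinear analogue of row-reducing a linear system.

{(-1, 1), (-59/108 + sqrt(191)*I/108, 11/12 - sqrt(191)*I/12), (-59/108 - sqrt(191)*I/108, 11/12 + sqrt(191)*I/12)}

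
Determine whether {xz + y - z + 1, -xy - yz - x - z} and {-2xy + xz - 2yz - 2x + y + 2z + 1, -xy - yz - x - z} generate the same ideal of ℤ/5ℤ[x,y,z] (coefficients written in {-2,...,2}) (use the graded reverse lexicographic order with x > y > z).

Equality of ideals is decidable: compute both reduced Gröbner bases (unique for the ordering) and check whether they agree.
Buchberger on the first generating set:
f_1 = xz + y - z + 1, LT = xz.
f_2 = -xy - yz - x - z, LT = xy.

S(f_1,f_2): lcm = xyz. S = -yz² + y² - xz - yz - z² + y.
  leading term yz²: no divisor's leading term divides it; move -yz² to the remainder.
  leading term y²: no divisor's leading term divides it; move y² to the remainder.
  leading term xz: subtract (-1)·f_1 from -xz - yz - z² + y → -yz - z² + 2y - z + 1
  leading term yz: no divisor's leading term divides it; move -yz to the remainder.
  leading term z²: no divisor's leading term divides it; move -z² to the remainder.
  leading term y: no divisor's leading term divides it; move 2y to the remainder.
  leading term z: no divisor's leading term divides it; move -z to the remainder.
  leading term 1: no divisor's leading term divides it; move 1 to the remainder.
  remainder -yz² + y² - yz - z² + 2y - z + 1 ≠ 0; add g_3 = -yz² + y² - yz - z² + 2y - z + 1 to the basis.

S(f_1,g_3): lcm = xyz². S = xy² - xyz + y²z - xz² - yz² + 2xy - xz + yz + x.
  leading term xy²: subtract (-y)·f_2 from xy² - xyz + y²z - xz² - yz² + 2xy - xz + yz + x → -xyz - xz² - yz² + xy - xz + x
  leading term xyz: subtract (-y)·f_1 from -xyz - xz² - yz² + xy - xz + x → -xz² - yz² + xy + y² - xz - yz + x + y
  leading term xz²: subtract (-z)·f_1 from -xz² - yz² + xy + y² - xz - yz + x + y → -yz² + xy + y² - xz - z² + x + y + z
  leading term yz²: subtract (1)·g_3 from -yz² + xy + y² - xz - z² + x + y + z → xy - xz + yz + x - y + 2z - 1
  leading term xy: subtract (-1)·f_2 from xy - xz + yz + x - y + 2z - 1 → -xz - y + z - 1
  leading term xz: subtract (-1)·f_1 from -xz - y + z - 1 → 0
  remainder 0.

S(f_2,g_3): lcm = xyz². S = yz³ + xy² - xyz + z³ + 2xy - xz + x.
  leading term yz³: subtract (-z)·g_3 from yz³ + xy² - xyz + z³ + 2xy - xz + x → xy² - xyz + y²z - yz² + 2xy - xz + 2yz - z² + x + z
  leading term xy²: subtract (-y)·f_2 from xy² - xyz + y²z - yz² + 2xy - xz + 2yz - z² + x + z → -xyz - yz² + xy - xz + yz - z² + x + z
  leading term xyz: subtract (-y)·f_1 from -xyz - yz² + xy - xz + yz - z² + x + z → -yz² + xy + y² - xz - z² + x + y + z
  leading term yz²: subtract (1)·g_3 from -yz² + xy + y² - xz - z² + x + y + z → xy - xz + yz + x - y + 2z - 1
  leading term xy: subtract (-1)·f_2 from xy - xz + yz + x - y + 2z - 1 → -xz - y + z - 1
  leading term xz: subtract (-1)·f_1 from -xz - y + z - 1 → 0
  remainder 0.

Every S-polynomial of the final basis reduces to 0, so we have a Gröbner basis.
Inter-reduce: drop elements whose leading term is divisible by another's, tail-reduce, and make monic.
Reduced Gröbner basis: {yz² - y² + yz + z² - 2y + z - 1, xy + yz + x + z, xz + y - z + 1}.

Buchberger on the second generating set:
h_1 = -2xy + xz - 2yz - 2x + y + 2z + 1, LT = xy.
h_2 = -xy - yz - x - z, LT = xy.

S(h_1,h_2): lcm = xy. S = 2xz + 2y - 2z + 2.
  leading term xz: no divisor's leading term divides it; move 2xz to the remainder.
  leading term y: no divisor's leading term divides it; move 2y to the remainder.
  leading term z: no divisor's leading term divides it; move -2z to the remainder.
  leading term 1: no divisor's leading term divides it; move 2 to the remainder.
  remainder 2xz + 2y - 2z + 2 ≠ 0; add k_3 = 2xz + 2y - 2z + 2 to the basis.

S(h_1,k_3): lcm = xyz. S = 2xz² + yz² - y² + xz - 2yz - z² - y + 2z.
  leading term xz²: subtract (z)·k_3 from 2xz² + yz² - y² + xz - 2yz - z² - y + 2z → yz² - y² + xz + yz + z² - y
  leading term yz²: no divisor's leading term divides it; move yz² to the remainder.
  leading term y²: no divisor's leading term divides it; move -y² to the remainder.
  leading term xz: subtract (-2)·k_3 from xz + yz + z² - y → yz + z² - 2y + z - 1
  leading term yz: no divisor's leading term divides it; move yz to the remainder.
  leading term z²: no divisor's leading term divides it; move z² to the remainder.
  leading term y: no divisor's leading term divides it; move -2y to the remainder.
  leading term z: no divisor's leading term divides it; move z to the remainder.
  leading term 1: no divisor's leading term divides it; move -1 to the remainder.
  remainder yz² - y² + yz + z² - 2y + z - 1 ≠ 0; add k_4 = yz² - y² + yz + z² - 2y + z - 1 to the basis.

S(h_2,k_3): lcm = xyz. S = yz² - y² + xz + yz + z² - y.
  leading term yz²: subtract (1)·k_4 from yz² - y² + xz + yz + z² - y → xz + y - z + 1
  leading term xz: subtract (-2)·k_3 from xz + y - z + 1 → 0
  remainder 0.

S(h_1,k_4): lcm = xyz². S = 2xz³ + yz³ + xy² - xyz + 2yz² - z³ + 2xy - xz + 2z² + x.
  leading term xz³: subtract (z²)·k_3 from 2xz³ + yz³ + xy² - xyz + 2yz² - z³ + 2xy - xz + 2z² + x → yz³ + xy² - xyz + z³ + 2xy - xz + x
  leading term yz³: subtract (z)·k_4 from yz³ + xy² - xyz + z³ + 2xy - xz + x → xy² - xyz + y²z - yz² + 2xy - xz + 2yz - z² + x + z
  leading term xy²: subtract (2y)·h_1 from xy² - xyz + y²z - yz² + 2xy - xz + 2yz - z² + x + z → 2xyz - yz² + xy - 2y² - xz - 2yz - z² + x - 2y + z
  leading term xyz: subtract (-z)·h_1 from 2xyz - yz² + xy - 2y² - xz - 2yz - z² + x - 2y + z → xz² + 2yz² + xy - 2y² + 2xz - yz + z² + x - 2y + 2z
  leading term xz²: subtract (-2z)·k_3 from xz² + 2yz² + xy - 2y² + 2xz - yz + z² + x - 2y + 2z → 2yz² + xy - 2y² + 2xz - 2yz + 2z² + x - 2y + z
  leading term yz²: subtract (2)·k_4 from 2yz² + xy - 2y² + 2xz - 2yz + 2z² + x - 2y + z → xy + 2xz + yz + x + 2y - z + 2
  leading term xy: subtract (2)·h_1 from xy + 2xz + yz + x + 2y - z + 2 → 0
  remainder 0.

S(h_2,k_4): lcm = xyz². S = yz³ + xy² - xyz + z³ + 2xy - xz + x.
  leading term yz³: subtract (z)·k_4 from yz³ + xy² - xyz + z³ + 2xy - xz + x → xy² - xyz + y²z - yz² + 2xy - xz + 2yz - z² + x + z
  leading term xy²: subtract (2y)·h_1 from xy² - xyz + y²z - yz² + 2xy - xz + 2yz - z² + x + z → 2xyz - yz² + xy - 2y² - xz - 2yz - z² + x - 2y + z
  leading term xyz: subtract (-z)·h_1 from 2xyz - yz² + xy - 2y² - xz - 2yz - z² + x - 2y + z → xz² + 2yz² + xy - 2y² + 2xz - yz + z² + x - 2y + 2z
  leading term xz²: subtract (-2z)·k_3 from xz² + 2yz² + xy - 2y² + 2xz - yz + z² + x - 2y + 2z → 2yz² + xy - 2y² + 2xz - 2yz + 2z² + x - 2y + z
  leading term yz²: subtract (2)·k_4 from 2yz² + xy - 2y² + 2xz - 2yz + 2z² + x - 2y + z → xy + 2xz + yz + x + 2y - z + 2
  leading term xy: subtract (2)·h_1 from xy + 2xz + yz + x + 2y - z + 2 → 0
  remainder 0.

S(k_3,k_4): lcm = xyz². S = xy² - xyz + y²z - xz² - yz² + 2xy - xz + yz + x.
  leading term xy²: subtract (2y)·h_1 from xy² - xyz + y²z - xz² - yz² + 2xy - xz + yz + x → 2xyz - xz² - yz² + xy - 2y² - xz + 2yz + x - 2y
  leading term xyz: subtract (-z)·h_1 from 2xyz - xz² - yz² + xy - 2y² - xz + 2yz + x - 2y → 2yz² + xy - 2y² + 2xz - 2yz + 2z² + x - 2y + z
  leading term yz²: subtract (2)·k_4 from 2yz² + xy - 2y² + 2xz - 2yz + 2z² + x - 2y + z → xy + 2xz + yz + x + 2y - z + 2
  leading term xy: subtract (2)·h_1 from xy + 2xz + yz + x + 2y - z + 2 → 0
  remainder 0.

Every S-polynomial of the final basis reduces to 0, so we have a Gröbner basis.
Inter-reduce: drop elements whose leading term is divisible by another's, tail-reduce, and make monic.
Reduced Gröbner basis: {yz² - y² + yz + z² - 2y + z - 1, xy + yz + x + z, xz + y - z + 1}.

The two bases agree; hence the ideals are identical.

Yes, the ideals are equal.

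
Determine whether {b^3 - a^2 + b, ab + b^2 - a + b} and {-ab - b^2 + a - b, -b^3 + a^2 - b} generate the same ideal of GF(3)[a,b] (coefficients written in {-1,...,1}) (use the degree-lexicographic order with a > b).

Yes, the ideals are equal.

Since reduced Gröbner bases are canonical representatives of ideals under a given ordering, it suffices to compute and compare them.
Buchberger on the first generating set:
f_1 = b^3 - a^2 + b, LT = b^3.
f_2 = ab + b^2 - a + b, LT = ab.

S(f_1,f_2): lcm = ab^3. S = -b^4 - a^3 + ab^2 - b^3 + ab.
  reduce S modulo (f_1, f_2):
  remainder -a^3 - a^2 + b^2 + a - b ≠ 0; add g_3 = -a^3 - a^2 + b^2 + a - b to the basis.

The other S-polynomials (S(f_1,g_3), S(f_2,g_3)) all reduce to 0 modulo the current basis, so we have a Gröbner basis.
Inter-reduce: drop elements whose leading term is divisible by another's, tail-reduce, and make monic.
Reduced Gröbner basis: {a^3 + a^2 - b^2 - a + b, b^3 - a^2 + b, ab + b^2 - a + b}.

Buchberger on the second generating set:
h_1 = -ab - b^2 + a - b, LT = ab.
h_2 = -b^3 + a^2 - b, LT = b^3.

S(h_1,h_2): lcm = ab^3. S = b^4 + a^3 - ab^2 + b^3 - ab.
  reduce S modulo (h_1, h_2):
  remainder a^3 + a^2 - b^2 - a + b ≠ 0; add k_3 = a^3 + a^2 - b^2 - a + b to the basis.

The other S-polynomials (S(h_1,k_3), S(h_2,k_3)) all reduce to 0 modulo the current basis, so we have a Gröbner basis.
Inter-reduce: drop elements whose leading term is divisible by another's, tail-reduce, and make monic.
Reduced Gröbner basis: {a^3 + a^2 - b^2 - a + b, b^3 - a^2 + b, ab + b^2 - a + b}.

Same reduced basis, so the two generating sets span the same ideal.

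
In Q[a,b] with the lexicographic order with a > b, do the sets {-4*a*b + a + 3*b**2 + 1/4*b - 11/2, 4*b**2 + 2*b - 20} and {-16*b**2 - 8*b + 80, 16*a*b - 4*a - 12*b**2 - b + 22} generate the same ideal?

Equality of ideals is decidable: compute both reduced Gröbner bases (unique for the ordering) and check whether they agree.
Buchberger on the first generating set:
f_1 = -4*a*b + a + 3*b**2 + 1/4*b - 11/2, LT = a*b.
f_2 = 4*b**2 + 2*b - 20, LT = b**2.

S(f_1,f_2): lcm = a*b**2. S = -3/4*a*b + 5*a - 3/4*b**3 - 1/16*b**2 + 11/8*b.
  reduce S modulo (f_1, f_2):
  remainder 77/16*a - 147/64*b - 7/32 ≠ 0; add g_3 = 77/16*a - 147/64*b - 7/32 to the basis.

The other S-polynomials (S(f_1,g_3), S(f_2,g_3)) all reduce to 0 modulo the current basis, so we have a Gröbner basis.
Inter-reduce: drop elements whose leading term is divisible by another's, tail-reduce, and make monic.
Reduced Gröbner basis: {a - 21/44*b - 1/22, b**2 + 1/2*b - 5}.

Buchberger on the second generating set:
h_1 = -16*b**2 - 8*b + 80, LT = b**2.
h_2 = 16*a*b - 4*a - 12*b**2 - b + 22, LT = a*b.

S(h_1,h_2): lcm = a*b**2. S = 3/4*a*b - 5*a + 3/4*b**3 + 1/16*b**2 - 11/8*b.
  reduce S modulo (h_1, h_2):
  remainder -77/16*a + 147/64*b + 7/32 ≠ 0; add k_3 = -77/16*a + 147/64*b + 7/32 to the basis.

The other S-polynomials (S(h_1,k_3), S(h_2,k_3)) all reduce to 0 modulo the current basis, so we have a Gröbner basis.
Inter-reduce: drop elements whose leading term is divisible by another's, tail-reduce, and make monic.
Reduced Gröbner basis: {a - 21/44*b - 1/22, b**2 + 1/2*b - 5}.

The two bases agree; hence the ideals are identical.

Yes, the ideals are equal.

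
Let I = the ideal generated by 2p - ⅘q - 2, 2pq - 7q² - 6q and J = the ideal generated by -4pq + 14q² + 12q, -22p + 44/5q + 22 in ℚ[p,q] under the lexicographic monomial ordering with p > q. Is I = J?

Equality of ideals is decidable: compute both reduced Gröbner bases (unique for the ordering) and check whether they agree.
Buchberger on the first generating set:
f_1 = 2p - ⅘q - 2, LT = p.
f_2 = 2pq - 7q² - 6q, LT = pq.

S(f_1,f_2): lcm = pq. S = 31/10q² + 2q.
  leading term q²: no divisor's leading term divides it; move 31/10q² to the remainder.
  leading term q: no divisor's leading term divides it; move 2q to the remainder.
  remainder 31/10q² + 2q ≠ 0; add g_3 = 31/10q² + 2q to the basis.

S(f_1,g_3): leading monomials are coprime, so the S-polynomial reduces to 0 (Buchberger's first criterion).
S(f_2,g_3): lcm = pq². S = -20/31pq - 7/2q³ - 3q².
  leading term pq: subtract (-10/31q)·f_1 from -20/31pq - 7/2q³ - 3q² → -7/2q³ - 101/31q² - 20/31q
  leading term q³: subtract (-35/31q)·g_3 from -7/2q³ - 101/31q² - 20/31q → -q² - 20/31q
  leading term q²: subtract (-10/31)·g_3 from -q² - 20/31q → 0
  remainder 0.

Every S-polynomial of the final basis reduces to 0, so we have a Gröbner basis.
Inter-reduce: drop elements whose leading term is divisible by another's, tail-reduce, and make monic.
Reduced Gröbner basis: {p - ⅖q - 1, q² + 20/31q}.

Buchberger on the second generating set:
h_1 = -4pq + 14q² + 12q, LT = pq.
h_2 = -22p + 44/5q + 22, LT = p.

S(h_1,h_2): lcm = pq. S = -31/10q² - 2q.
  leading term q²: no divisor's leading term divides it; move -31/10q² to the remainder.
  leading term q: no divisor's leading term divides it; move -2q to the remainder.
  remainder -31/10q² - 2q ≠ 0; add k_3 = -31/10q² - 2q to the basis.

S(h_1,k_3): lcm = pq². S = -20/31pq - 7/2q³ - 3q².
  leading term pq: subtract (5/31)·h_1 from -20/31pq - 7/2q³ - 3q² → -7/2q³ - 163/31q² - 60/31q
  leading term q³: subtract (35/31q)·k_3 from -7/2q³ - 163/31q² - 60/31q → -3q² - 60/31q
  leading term q²: subtract (30/31)·k_3 from -3q² - 60/31q → 0
  remainder 0.

S(h_2,k_3): leading monomials are coprime, so the S-polynomial reduces to 0 (Buchberger's first criterion).
Every S-polynomial of the final basis reduces to 0, so we have a Gröbner basis.
Inter-reduce: drop elements whose leading term is divisible by another's, tail-reduce, and make monic.
Reduced Gröbner basis: {p - ⅖q - 1, q² + 20/31q}.

The two bases agree; hence the ideals are identical.

Yes, the ideals are equal.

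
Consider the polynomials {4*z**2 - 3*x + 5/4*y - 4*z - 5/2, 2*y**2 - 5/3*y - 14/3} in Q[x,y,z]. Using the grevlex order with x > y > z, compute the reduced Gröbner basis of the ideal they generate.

The reduced Gröbner basis is the canonical form of the ideal for this ordering.

f_1 = 4*z**2 - 3*x + 5/4*y - 4*z - 5/2, LT = z**2.
f_2 = 2*y**2 - 5/3*y - 14/3, LT = y**2.

S(f_1,f_2): leading monomials are coprime, so the S-polynomial reduces to 0 (Buchberger's first criterion).
Every S-polynomial of the final basis reduces to 0, so we have a Gröbner basis.

G = {y**2 - 5/6*y - 7/3, z**2 - 3/4*x + 5/16*y - z - 5/8}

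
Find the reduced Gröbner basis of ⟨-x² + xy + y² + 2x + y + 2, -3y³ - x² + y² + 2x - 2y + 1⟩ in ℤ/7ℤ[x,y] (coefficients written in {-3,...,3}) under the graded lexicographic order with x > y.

f_1 = -x² + xy + y² + 2x + y + 2, LT = x².
f_2 = -3y³ - x² + y² + 2x - 2y + 1, LT = y³.

The S-polynomials (S(f_1,f_2)) all reduce to 0 modulo the current basis, so we have a Gröbner basis.

G = {y³ - 2xy + y - 2, x² - xy - y² - 2x - y - 2}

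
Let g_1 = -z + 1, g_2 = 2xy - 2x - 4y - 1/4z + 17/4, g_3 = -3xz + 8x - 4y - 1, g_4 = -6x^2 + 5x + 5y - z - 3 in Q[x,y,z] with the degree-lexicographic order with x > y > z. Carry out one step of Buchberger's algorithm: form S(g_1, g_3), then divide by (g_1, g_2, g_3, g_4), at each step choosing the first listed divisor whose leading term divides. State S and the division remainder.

S(g_1, g_3) = 5/3x - 4/3y - 1/3; remainder on division = 5/3x - 4/3y - 1/3.

lcm(LM(g_1), LM(g_3)) = xz.
S = (lcm/LT(g_1))·g_1 − (lcm/LT(g_3))·g_3 = 5/3x - 4/3y - 1/3.
Reduce S modulo (g_1, g_2, g_3, g_4) in that order:
  leading term x: no divisor's leading term divides it; move 5/3x to the remainder.
  leading term y: no divisor's leading term divides it; move -4/3y to the remainder.
  leading term 1: no divisor's leading term divides it; move -1/3 to the remainder.
The remainder 5/3x - 4/3y - 1/3 is nonzero, so it would be added as the next basis element.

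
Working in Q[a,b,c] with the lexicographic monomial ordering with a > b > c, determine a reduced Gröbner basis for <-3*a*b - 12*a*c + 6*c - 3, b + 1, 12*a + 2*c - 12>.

f_1 = -3*a*b - 12*a*c + 6*c - 3, LT = a*b.
f_2 = b + 1, LT = b.
f_3 = 12*a + 2*c - 12, LT = a.

S(f_1,f_2): lcm = a*b. S = 4*a*c - a - 2*c + 1.
  reduce S modulo (f_1, f_2, f_3):
  remainder -2/3*c**2 + 13/6*c ≠ 0; add g_4 = -2/3*c**2 + 13/6*c to the basis.

The other S-polynomials (S(f_1,f_3), S(f_2,f_3), S(f_1,g_4), S(f_2,g_4), S(f_3,g_4)) all reduce to 0 modulo the current basis, so we have a Gröbner basis.
Inter-reduce: drop elements whose leading term is divisible by another's, tail-reduce, and make monic.

G = {a + 1/6*c - 1, b + 1, c**2 - 13/4*c}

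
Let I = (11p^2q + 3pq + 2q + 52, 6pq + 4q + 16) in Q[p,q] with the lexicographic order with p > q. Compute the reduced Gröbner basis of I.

G = {p - 1/6q - 13/6, q^2 + 17q + 16}

This is the nonlinear analogue of row-reducing a linear system.

f_1 = 11p^2q + 3pq + 2q + 52, LT = p^2q.
f_2 = 6pq + 4q + 16, LT = pq.

S(f_1,f_2): lcm = p^2q. S = -13/33pq - 8/3p + 2/11q + 52/11.
  reduce S modulo (f_1, f_2):
  remainder -8/3p + 4/9q + 52/9 ≠ 0; add g_3 = -8/3p + 4/9q + 52/9 to the basis.

S(f_1,g_3): lcm = p^2q. S = 1/6pq^2 + 161/66pq + 2/11q + 52/11.
  reduce S modulo (f_1, f_2, g_3):
  remainder -1/9q^2 - 17/9q - 16/9 ≠ 0; add g_4 = -1/9q^2 - 17/9q - 16/9 to the basis.

The other S-polynomials (S(f_2,g_3), S(f_1,g_4), S(f_2,g_4), S(g_3,g_4)) all reduce to 0 modulo the current basis, so we have a Gröbner basis.
Inter-reduce: drop elements whose leading term is divisible by another's, tail-reduce, and make monic.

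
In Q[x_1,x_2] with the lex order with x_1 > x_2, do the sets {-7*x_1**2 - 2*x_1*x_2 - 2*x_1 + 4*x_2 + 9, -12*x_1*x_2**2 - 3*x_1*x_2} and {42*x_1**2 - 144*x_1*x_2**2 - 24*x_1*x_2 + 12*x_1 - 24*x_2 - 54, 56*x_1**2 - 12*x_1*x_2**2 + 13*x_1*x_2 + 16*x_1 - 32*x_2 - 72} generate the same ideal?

For a fixed monomial order, each ideal has a unique reduced Gröbner basis; comparing bases decides equality.
Buchberger on the first generating set:
f_1 = -7*x_1**2 - 2*x_1*x_2 - 2*x_1 + 4*x_2 + 9, LT = x_1**2.
f_2 = -12*x_1*x_2**2 - 3*x_1*x_2, LT = x_1*x_2**2.

S(f_1,f_2): lcm = x_1**2*x_2**2. S = -1/4*x_1**2*x_2 + 2/7*x_1*x_2**3 + 2/7*x_1*x_2**2 - 4/7*x_2**3 - 9/7*x_2**2.
  reduce S modulo (f_1, f_2):
  remainder -4/7*x_2**3 - 10/7*x_2**2 - 9/28*x_2 ≠ 0; add g_3 = -4/7*x_2**3 - 10/7*x_2**2 - 9/28*x_2 to the basis.

The other S-polynomials (S(f_1,g_3), S(f_2,g_3)) all reduce to 0 modulo the current basis, so we have a Gröbner basis.
Inter-reduce: drop elements whose leading term is divisible by another's, tail-reduce, and make monic.
Reduced Gröbner basis: {x_1**2 + 2/7*x_1*x_2 + 2/7*x_1 - 4/7*x_2 - 9/7, x_1*x_2**2 + 1/4*x_1*x_2, x_2**3 + 5/2*x_2**2 + 9/16*x_2}.

Buchberger on the second generating set:
h_1 = 42*x_1**2 - 144*x_1*x_2**2 - 24*x_1*x_2 + 12*x_1 - 24*x_2 - 54, LT = x_1**2.
h_2 = 56*x_1**2 - 12*x_1*x_2**2 + 13*x_1*x_2 + 16*x_1 - 32*x_2 - 72, LT = x_1**2.

S(h_1,h_2): lcm = x_1**2. S = -45/14*x_1*x_2**2 - 45/56*x_1*x_2.
  reduce S modulo (h_1, h_2):
  remainder -45/14*x_1*x_2**2 - 45/56*x_1*x_2 ≠ 0; add k_3 = -45/14*x_1*x_2**2 - 45/56*x_1*x_2 to the basis.

S(h_1,k_3): lcm = x_1**2*x_2**2. S = -1/4*x_1**2*x_2 - 24/7*x_1*x_2**4 - 4/7*x_1*x_2**3 + 2/7*x_1*x_2**2 - 4/7*x_2**3 - 9/7*x_2**2.
  reduce S modulo (h_1, h_2, k_3):
  remainder -4/7*x_2**3 - 10/7*x_2**2 - 9/28*x_2 ≠ 0; add k_4 = -4/7*x_2**3 - 10/7*x_2**2 - 9/28*x_2 to the basis.

The other S-polynomials (S(h_2,k_3), S(h_1,k_4), S(h_2,k_4), S(k_3,k_4)) all reduce to 0 modulo the current basis, so we have a Gröbner basis.
Inter-reduce: drop elements whose leading term is divisible by another's, tail-reduce, and make monic.
Reduced Gröbner basis: {x_1**2 + 2/7*x_1*x_2 + 2/7*x_1 - 4/7*x_2 - 9/7, x_1*x_2**2 + 1/4*x_1*x_2, x_2**3 + 5/2*x_2**2 + 9/16*x_2}.

Same reduced basis, so the two generating sets span the same ideal.

Yes, the ideals are equal.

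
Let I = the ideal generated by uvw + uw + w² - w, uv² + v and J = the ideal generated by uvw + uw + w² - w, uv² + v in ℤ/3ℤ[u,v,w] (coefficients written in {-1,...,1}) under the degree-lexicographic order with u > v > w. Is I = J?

Equality of ideals is decidable: compute both reduced Gröbner bases (unique for the ordering) and check whether they agree.
Buchberger on the first generating set:
f_1 = uvw + uw + w² - w, LT = uvw.
f_2 = uv² + v, LT = uv².

S(f_1,f_2): lcm = uv²w. S = uvw + vw² + vw.
  leading term uvw: subtract (1)·f_1 from uvw + vw² + vw → vw² - uw + vw - w² + w
  leading term vw²: no divisor's leading term divides it; move vw² to the remainder.
  leading term uw: no divisor's leading term divides it; move -uw to the remainder.
  leading term vw: no divisor's leading term divides it; move vw to the remainder.
  leading term w²: no divisor's leading term divides it; move -w² to the remainder.
  leading term w: no divisor's leading term divides it; move w to the remainder.
  remainder vw² - uw + vw - w² + w ≠ 0; add g_3 = vw² - uw + vw - w² + w to the basis.

S(f_1,g_3): lcm = uvw². S = u²w - uvw - uw² + w³ - uw - w².
  leading term u²w: no divisor's leading term divides it; move u²w to the remainder.
  leading term uvw: subtract (-1)·f_1 from -uvw - uw² + w³ - uw - w² → -uw² + w³ - w
  leading term uw²: no divisor's leading term divides it; move -uw² to the remainder.
  leading term w³: no divisor's leading term divides it; move w³ to the remainder.
  leading term w: no divisor's leading term divides it; move -w to the remainder.
  remainder u²w - uw² + w³ - w ≠ 0; add g_4 = u²w - uw² + w³ - w to the basis.

The other S-polynomials (S(f_2,g_3), S(f_1,g_4), S(f_2,g_4), S(g_3,g_4)) all reduce to 0 modulo the current basis, so we have a Gröbner basis.
Inter-reduce: drop elements whose leading term is divisible by another's, tail-reduce, and make monic.
Reduced Gröbner basis: {u²w - uw² + w³ - w, uv² + v, uvw + uw + w² - w, vw² - uw + vw - w² + w}.

Buchberger on the second generating set:
h_1 = uvw + uw + w² - w, LT = uvw.
h_2 = uv² + v, LT = uv².

S(h_1,h_2): lcm = uv²w. S = uvw + vw² + vw.
  leading term uvw: subtract (1)·h_1 from uvw + vw² + vw → vw² - uw + vw - w² + w
  leading term vw²: no divisor's leading term divides it; move vw² to the remainder.
  leading term uw: no divisor's leading term divides it; move -uw to the remainder.
  leading term vw: no divisor's leading term divides it; move vw to the remainder.
  leading term w²: no divisor's leading term divides it; move -w² to the remainder.
  leading term w: no divisor's leading term divides it; move w to the remainder.
  remainder vw² - uw + vw - w² + w ≠ 0; add k_3 = vw² - uw + vw - w² + w to the basis.

S(h_1,k_3): lcm = uvw². S = u²w - uvw - uw² + w³ - uw - w².
  leading term u²w: no divisor's leading term divides it; move u²w to the remainder.
  leading term uvw: subtract (-1)·h_1 from -uvw - uw² + w³ - uw - w² → -uw² + w³ - w
  leading term uw²: no divisor's leading term divides it; move -uw² to the remainder.
  leading term w³: no divisor's leading term divides it; move w³ to the remainder.
  leading term w: no divisor's leading term divides it; move -w to the remainder.
  remainder u²w - uw² + w³ - w ≠ 0; add k_4 = u²w - uw² + w³ - w to the basis.

The other S-polynomials (S(h_2,k_3), S(h_1,k_4), S(h_2,k_4), S(k_3,k_4)) all reduce to 0 modulo the current basis, so we have a Gröbner basis.
Inter-reduce: drop elements whose leading term is divisible by another's, tail-reduce, and make monic.
Reduced Gröbner basis: {u²w - uw² + w³ - w, uv² + v, uvw + uw + w² - w, vw² - uw + vw - w² + w}.

These coincide, so the ideals are equal.

Yes, the ideals are equal.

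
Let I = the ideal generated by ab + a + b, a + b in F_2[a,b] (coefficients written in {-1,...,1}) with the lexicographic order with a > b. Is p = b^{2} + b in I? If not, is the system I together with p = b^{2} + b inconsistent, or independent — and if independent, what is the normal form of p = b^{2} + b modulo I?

b^{2} + b is independent of I; its normal form modulo I is b.

First compute the reduced Gröbner basis of I by Buchberger's algorithm.
f_1 = ab + a + b, LT = ab.
f_2 = a + b, LT = a.

S(f_1,f_2): lcm = ab. S = a + b^{2} + b.
  leading term a: subtract (1)·f_2 from a + b^{2} + b → b^{2}
  leading term b^{2}: no divisor's leading term divides it; move b^{2} to the remainder.
  remainder b^{2} ≠ 0; add h_3 = b^{2} to the basis.

The other S-polynomials (S(f_1,h_3), S(f_2,h_3)) all reduce to 0 modulo the current basis, so we have a Gröbner basis.
Inter-reduce: drop elements whose leading term is divisible by another's, tail-reduce, and make monic.
Reduced Gröbner basis: {a + b, b^{2}}.
Label its elements g_1 = a + b, g_2 = b^{2}.

Reduce p = b^{2} + b modulo G:
  leading term b^{2}: subtract (1)·g_2 from b^{2} + b → b
  leading term b: no divisor's leading term divides it; move b to the remainder.
  normal form = b.
The normal form is nonzero, so p ∉ I. Since p minus its normal form lies in I, I + (p) = I + (r) where r = b; decide whether this ideal is the whole ring.
Run Buchberger on G together with r (pairs among the g_i already reduce to 0 since G is a Gröbner basis):
g_1 = a + b, LT = a.
g_2 = b^{2}, LT = b^{2}.
r = b, LT = b.

The S-polynomials (S(g_1,g_2), S(g_1,r), S(g_2,r)) all reduce to 0 modulo the current basis, so we have a Gröbner basis.
Inter-reduce: drop elements whose leading term is divisible by another's, tail-reduce, and make monic.
Reduced Gröbner basis: {a, b}.
The reduced Gröbner basis of I + (p) is {a, b} ≠ {1}, a proper ideal, so the enlarged system stays consistent: p is independent of I, with normal form b.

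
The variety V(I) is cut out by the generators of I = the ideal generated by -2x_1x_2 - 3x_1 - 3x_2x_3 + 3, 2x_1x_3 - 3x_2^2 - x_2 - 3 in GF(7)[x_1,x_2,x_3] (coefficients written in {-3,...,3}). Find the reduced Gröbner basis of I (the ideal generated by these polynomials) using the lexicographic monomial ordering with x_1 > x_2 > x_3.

f_1 = -2x_1x_2 - 3x_1 - 3x_2x_3 + 3, LT = x_1x_2.
f_2 = 2x_1x_3 - 3x_2^2 - x_2 - 3, LT = x_1x_3.

S(f_1,f_2): lcm = x_1x_2x_3. S = -2x_1x_3 - 2x_2^3 - 3x_2^2 - 2x_2x_3^2 - 2x_2 + 2x_3.
  reduce S modulo (f_1, f_2):
  remainder -2x_2^3 + x_2^2 - 2x_2x_3^2 - 3x_2 + 2x_3 - 3 ≠ 0; add g_3 = -2x_2^3 + x_2^2 - 2x_2x_3^2 - 3x_2 + 2x_3 - 3 to the basis.

The other S-polynomials (S(f_1,g_3), S(f_2,g_3)) all reduce to 0 modulo the current basis, so we have a Gröbner basis.

G = {x_1x_2 - 2x_1 - 2x_2x_3 + 2, x_1x_3 + 2x_2^2 + 3x_2 + 2, x_2^3 + 3x_2^2 + x_2x_3^2 - 2x_2 - x_3 - 2}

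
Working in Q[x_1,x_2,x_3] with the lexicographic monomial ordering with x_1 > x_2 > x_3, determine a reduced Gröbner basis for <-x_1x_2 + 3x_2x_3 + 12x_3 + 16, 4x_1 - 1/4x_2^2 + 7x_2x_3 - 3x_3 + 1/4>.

f_1 = -x_1x_2 + 3x_2x_3 + 12x_3 + 16, LT = x_1x_2.
f_2 = 4x_1 - 1/4x_2^2 + 7x_2x_3 - 3x_3 + 1/4, LT = x_1.

S(f_1,f_2): lcm = x_1x_2. S = 1/16x_2^3 - 7/4x_2^2x_3 - 9/4x_2x_3 - 1/16x_2 - 12x_3 - 16.
  leading term x_2^3: no divisor's leading term divides it; move 1/16x_2^3 to the remainder.
  leading term x_2^2x_3: no divisor's leading term divides it; move -7/4x_2^2x_3 to the remainder.
  leading term x_2x_3: no divisor's leading term divides it; move -9/4x_2x_3 to the remainder.
  leading term x_2: no divisor's leading term divides it; move -1/16x_2 to the remainder.
  leading term x_3: no divisor's leading term divides it; move -12x_3 to the remainder.
  leading term 1: no divisor's leading term divides it; move -16 to the remainder.
  remainder 1/16x_2^3 - 7/4x_2^2x_3 - 9/4x_2x_3 - 1/16x_2 - 12x_3 - 16 ≠ 0; add g_3 = 1/16x_2^3 - 7/4x_2^2x_3 - 9/4x_2x_3 - 1/16x_2 - 12x_3 - 16 to the basis.

The other S-polynomials (S(f_1,g_3), S(f_2,g_3)) all reduce to 0 modulo the current basis, so we have a Gröbner basis.
Inter-reduce: drop elements whose leading term is divisible by another's, tail-reduce, and make monic.

G = {x_1 - 1/16x_2^2 + 7/4x_2x_3 - 3/4x_3 + 1/16, x_2^3 - 28x_2^2x_3 - 36x_2x_3 - x_2 - 192x_3 - 256}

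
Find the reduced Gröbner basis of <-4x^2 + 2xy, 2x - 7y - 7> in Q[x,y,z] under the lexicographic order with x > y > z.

f_1 = -4x^2 + 2xy, LT = x^2.
f_2 = 2x - 7y - 7, LT = x.

S(f_1,f_2): lcm = x^2. S = 3xy + 7/2x.
  reduce S modulo (f_1, f_2):
  remainder 21/2y^2 + 91/4y + 49/4 ≠ 0; add g_3 = 21/2y^2 + 91/4y + 49/4 to the basis.

The other S-polynomials (S(f_1,g_3), S(f_2,g_3)) all reduce to 0 modulo the current basis, so we have a Gröbner basis.
Inter-reduce: drop elements whose leading term is divisible by another's, tail-reduce, and make monic.

G = {x - 7/2y - 7/2, y^2 + 13/6y + 7/6}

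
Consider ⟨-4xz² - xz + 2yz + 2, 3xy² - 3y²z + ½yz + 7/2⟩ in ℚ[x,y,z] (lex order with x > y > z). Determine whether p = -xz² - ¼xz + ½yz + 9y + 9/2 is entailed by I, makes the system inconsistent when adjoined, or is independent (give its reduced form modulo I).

-xz² - ¼xz + ½yz + 9y + 9/2 is independent of I; its normal form modulo I is 9y + 4.

First compute the reduced Gröbner basis of I by Buchberger's algorithm.
f_1 = -4xz² - xz + 2yz + 2, LT = xz².
f_2 = 3xy² - 3y²z + ½yz + 7/2, LT = xy².

S(f_1,f_2): lcm = xy²z². S = ¼xy²z - ½y³z + y²z³ - ½y² - ⅙yz³ - 7/6z².
  leading term xy²z: subtract (1/12z)·f_2 from ¼xy²z - ½y³z + y²z³ - ½y² - ⅙yz³ - 7/6z² → -½y³z + y²z³ + ¼y²z² - ½y² - ⅙yz³ - 1/24yz² - 7/6z² - 7/24z
  leading term y³z: no divisor's leading term divides it; move -½y³z to the remainder.
  leading term y²z³: no divisor's leading term divides it; move y²z³ to the remainder.
  leading term y²z²: no divisor's leading term divides it; move ¼y²z² to the remainder.
  leading term y²: no divisor's leading term divides it; move -½y² to the remainder.
  leading term yz³: no divisor's leading term divides it; move -⅙yz³ to the remainder.
  leading term yz²: no divisor's leading term divides it; move -1/24yz² to the remainder.
  leading term z²: no divisor's leading term divides it; move -7/6z² to the remainder.
  leading term z: no divisor's leading term divides it; move -7/24z to the remainder.
  remainder -½y³z + y²z³ + ¼y²z² - ½y² - ⅙yz³ - 1/24yz² - 7/6z² - 7/24z ≠ 0; add h_3 = -½y³z + y²z³ + ¼y²z² - ½y² - ⅙yz³ - 1/24yz² - 7/6z² - 7/24z to the basis.

The other S-polynomials (S(f_1,h_3), S(f_2,h_3)) all reduce to 0 modulo the current basis, so we have a Gröbner basis.
Inter-reduce: drop elements whose leading term is divisible by another's, tail-reduce, and make monic.
Reduced Gröbner basis: {xy² - y²z + ⅙yz + 7/6, xz² + ¼xz - ½yz - ½, y³z - 2y²z³ - ½y²z² + y² + ⅓yz³ + 1/12yz² + 7/3z² + 7/12z}.
Label its elements g_1 = xy² - y²z + ⅙yz + 7/6, g_2 = xz² + ¼xz - ½yz - ½, g_3 = y³z - 2y²z³ - ½y²z² + y² + ⅓yz³ + 1/12yz² + 7/3z² + 7/12z.

Reduce p = -xz² - ¼xz + ½yz + 9y + 9/2 modulo G:
  leading term xz²: subtract (-1)·g_2 from -xz² - ¼xz + ½yz + 9y + 9/2 → 9y + 4
  leading term y: no divisor's leading term divides it; move 9y to the remainder.
  leading term 1: no divisor's leading term divides it; move 4 to the remainder.
  normal form = 9y + 4.
The normal form is nonzero, so p ∉ I. Since p minus its normal form lies in I, I + (p) = I + (r) where r = 9y + 4; decide whether this ideal is the whole ring.
Run Buchberger on G together with r (pairs among the g_i already reduce to 0 since G is a Gröbner basis):
g_1 = xy² - y²z + ⅙yz + 7/6, LT = xy².
g_2 = xz² + ¼xz - ½yz - ½, LT = xz².
g_3 = y³z - 2y²z³ - ½y²z² + y² + ⅓yz³ + 1/12yz² + 7/3z² + 7/12z, LT = y³z.
r = 9y + 4, LT = y.

S(g_1,r): lcm = xy². S = -4/9xy - y²z + ⅙yz + 7/6.
  leading term xy: subtract (-4/81x)·r from -4/9xy - y²z + ⅙yz + 7/6 → 16/81x - y²z + ⅙yz + 7/6
  leading term x: no divisor's leading term divides it; move 16/81x to the remainder.
  leading term y²z: subtract (-1/9yz)·r from -y²z + ⅙yz + 7/6 → 11/18yz + 7/6
  leading term yz: subtract (11/162z)·r from 11/18yz + 7/6 → -22/81z + 7/6
  leading term z: no divisor's leading term divides it; move -22/81z to the remainder.
  leading term 1: no divisor's leading term divides it; move 7/6 to the remainder.
  remainder 16/81x - 22/81z + 7/6 ≠ 0; add m_5 = 16/81x - 22/81z + 7/6 to the basis.

S(g_3,r): lcm = y³z. S = -2y²z³ - ½y²z² - 4/9y²z + y² + ⅓yz³ + 1/12yz² + 7/3z² + 7/12z.
  leading term y²z³: subtract (-2/9yz³)·r from -2y²z³ - ½y²z² - 4/9y²z + y² + ⅓yz³ + 1/12yz² + 7/3z² + 7/12z → -½y²z² - 4/9y²z + y² + 11/9yz³ + 1/12yz² + 7/3z² + 7/12z
  leading term y²z²: subtract (-1/18yz²)·r from -½y²z² - 4/9y²z + y² + 11/9yz³ + 1/12yz² + 7/3z² + 7/12z → -4/9y²z + y² + 11/9yz³ + 11/36yz² + 7/3z² + 7/12z
  leading term y²z: subtract (-4/81yz)·r from -4/9y²z + y² + 11/9yz³ + 11/36yz² + 7/3z² + 7/12z → y² + 11/9yz³ + 11/36yz² + 16/81yz + 7/3z² + 7/12z
  leading term y²: subtract (1/9y)·r from y² + 11/9yz³ + 11/36yz² + 16/81yz + 7/3z² + 7/12z → 11/9yz³ + 11/36yz² + 16/81yz - 4/9y + 7/3z² + 7/12z
  leading term yz³: subtract (11/81z³)·r from 11/9yz³ + 11/36yz² + 16/81yz - 4/9y + 7/3z² + 7/12z → 11/36yz² + 16/81yz - 4/9y - 44/81z³ + 7/3z² + 7/12z
  leading term yz²: subtract (11/324z²)·r from 11/36yz² + 16/81yz - 4/9y - 44/81z³ + 7/3z² + 7/12z → 16/81yz - 4/9y - 44/81z³ + 178/81z² + 7/12z
  leading term yz: subtract (16/729z)·r from 16/81yz - 4/9y - 44/81z³ + 178/81z² + 7/12z → -4/9y - 44/81z³ + 178/81z² + 1445/2916z
  leading term y: subtract (-4/81)·r from -4/9y - 44/81z³ + 178/81z² + 1445/2916z → -44/81z³ + 178/81z² + 1445/2916z + 16/81
  leading term z³: no divisor's leading term divides it; move -44/81z³ to the remainder.
  leading term z²: no divisor's leading term divides it; move 178/81z² to the remainder.
  leading term z: no divisor's leading term divides it; move 1445/2916z to the remainder.
  leading term 1: no divisor's leading term divides it; move 16/81 to the remainder.
  remainder -44/81z³ + 178/81z² + 1445/2916z + 16/81 ≠ 0; add m_6 = -44/81z³ + 178/81z² + 1445/2916z + 16/81 to the basis.

The other S-polynomials (S(g_1,g_2), S(g_1,g_3), S(g_2,g_3), S(g_2,r), S(g_1,m_5), S(g_2,m_5), S(g_3,m_5), S(r,m_5), S(g_1,m_6), S(g_2,m_6), S(g_3,m_6), S(r,m_6), S(m_5,m_6)) all reduce to 0 modulo the current basis, so we have a Gröbner basis.
Inter-reduce: drop elements whose leading term is divisible by another's, tail-reduce, and make monic.
Reduced Gröbner basis: {x - 11/8z + 189/32, y + 4/9, z³ - 89/22z² - 1445/1584z - 4/11}.
The reduced Gröbner basis of I + (p) is {x - 11/8z + 189/32, y + 4/9, z³ - 89/22z² - 1445/1584z - 4/11} ≠ {1}, a proper ideal, so the enlarged system stays consistent: p is independent of I, with normal form 9y + 4.

The remainder on division by a Gröbner basis is unique — it is the normal form.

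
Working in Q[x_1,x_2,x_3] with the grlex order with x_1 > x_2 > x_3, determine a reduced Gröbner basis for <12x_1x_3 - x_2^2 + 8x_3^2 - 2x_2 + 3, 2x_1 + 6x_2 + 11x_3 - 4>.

Buchberger's algorithm terminates because the ascending chain of leading-term ideals stabilizes.

f_1 = 12x_1x_3 - x_2^2 + 8x_3^2 - 2x_2 + 3, LT = x_1x_3.
f_2 = 2x_1 + 6x_2 + 11x_3 - 4, LT = x_1.

S(f_1,f_2): lcm = x_1x_3. S = -1/12x_2^2 - 3x_2x_3 - 29/6x_3^2 - 1/6x_2 + 2x_3 + 1/4.
  leading term x_2^2: no divisor's leading term divides it; move -1/12x_2^2 to the remainder.
  leading term x_2x_3: no divisor's leading term divides it; move -3x_2x_3 to the remainder.
  leading term x_3^2: no divisor's leading term divides it; move -29/6x_3^2 to the remainder.
  leading term x_2: no divisor's leading term divides it; move -1/6x_2 to the remainder.
  leading term x_3: no divisor's leading term divides it; move 2x_3 to the remainder.
  leading term 1: no divisor's leading term divides it; move 1/4 to the remainder.
  remainder -1/12x_2^2 - 3x_2x_3 - 29/6x_3^2 - 1/6x_2 + 2x_3 + 1/4 ≠ 0; add g_3 = -1/12x_2^2 - 3x_2x_3 - 29/6x_3^2 - 1/6x_2 + 2x_3 + 1/4 to the basis.

The other S-polynomials (S(f_1,g_3), S(f_2,g_3)) all reduce to 0 modulo the current basis, so we have a Gröbner basis.
Inter-reduce: drop elements whose leading term is divisible by another's, tail-reduce, and make monic.

G = {x_2^2 + 36x_2x_3 + 58x_3^2 + 2x_2 - 24x_3 - 3, x_1 + 3x_2 + 11/2x_3 - 2}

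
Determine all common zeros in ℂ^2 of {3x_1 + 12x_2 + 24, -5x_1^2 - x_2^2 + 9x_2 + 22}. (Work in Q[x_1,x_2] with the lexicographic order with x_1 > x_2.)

{(0, -2), (-52/81, -149/81)}

Compute a lex Gröbner basis by Buchberger's algorithm.
f_1 = 3x_1 + 12x_2 + 24, LT = x_1.
f_2 = -5x_1^2 - x_2^2 + 9x_2 + 22, LT = x_1^2.

S(f_1,f_2): lcm = x_1^2. S = 4x_1x_2 + 8x_1 - 1/5x_2^2 + 9/5x_2 + 22/5.
  reduce S modulo (f_1, f_2):
  remainder -81/5x_2^2 - 311/5x_2 - 298/5 ≠ 0; add h_3 = -81/5x_2^2 - 311/5x_2 - 298/5 to the basis.

The other S-polynomials (S(f_1,h_3), S(f_2,h_3)) all reduce to 0 modulo the current basis, so we have a Gröbner basis.
Inter-reduce: drop elements whose leading term is divisible by another's, tail-reduce, and make monic.
Reduced Gröbner basis: {x_1 + 4x_2 + 8, x_2^2 + 311/81x_2 + 298/81}.

The lex basis is triangular: the last element involves only x_2. Solving x_2^2 + 311/81x_2 + 298/81 = 0 gives x_2 ∈ {-2, -149/81}; substituting each value into the earlier elements determines the remaining variables.
  x_2 = -2: the earlier basis element becomes x_1 = 0, giving x_1 = 0 — point (0, -2).
  x_2 = -149/81: the earlier basis element becomes x_1 + 52/81 = 0, giving x_1 = -52/81 — point (-52/81, -149/81).
Zero-dimensionality of the ideal guarantees finitely many solutions over ℂ.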